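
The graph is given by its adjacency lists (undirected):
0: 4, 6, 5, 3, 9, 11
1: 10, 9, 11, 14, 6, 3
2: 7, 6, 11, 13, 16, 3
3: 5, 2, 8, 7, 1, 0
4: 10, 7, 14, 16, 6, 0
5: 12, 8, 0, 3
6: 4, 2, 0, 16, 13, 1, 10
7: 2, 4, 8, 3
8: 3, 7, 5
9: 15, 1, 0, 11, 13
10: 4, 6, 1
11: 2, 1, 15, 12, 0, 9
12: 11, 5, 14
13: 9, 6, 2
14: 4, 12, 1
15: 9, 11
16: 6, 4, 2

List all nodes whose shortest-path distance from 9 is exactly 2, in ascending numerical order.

Level 0: 9
Level 1: 0, 1, 11, 13, 15
Level 2: 2, 3, 4, 5, 6, 10, 12, 14
Level 3: 7, 8, 16

2, 3, 4, 5, 6, 10, 12, 14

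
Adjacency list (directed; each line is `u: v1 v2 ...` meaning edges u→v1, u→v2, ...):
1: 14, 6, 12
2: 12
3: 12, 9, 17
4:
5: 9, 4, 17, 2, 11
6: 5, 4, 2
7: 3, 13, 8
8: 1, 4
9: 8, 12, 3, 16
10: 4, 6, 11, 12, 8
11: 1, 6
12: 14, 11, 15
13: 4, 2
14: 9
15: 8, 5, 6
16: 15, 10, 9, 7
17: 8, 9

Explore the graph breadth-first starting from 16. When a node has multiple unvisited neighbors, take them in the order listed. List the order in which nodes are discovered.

16, 15, 10, 9, 7, 8, 5, 6, 4, 11, 12, 3, 13, 1, 17, 2, 14

Visit 16; enqueue 15, 10, 9, 7 → queue [15, 10, 9, 7]
Visit 15; enqueue 8, 5, 6 → queue [10, 9, 7, 8, 5, 6]
Visit 10; enqueue 4, 11, 12 → queue [9, 7, 8, 5, 6, 4, 11, 12]
Visit 9; enqueue 3 → queue [7, 8, 5, 6, 4, 11, 12, 3]
Visit 7; enqueue 13 → queue [8, 5, 6, 4, 11, 12, 3, 13]
Visit 8; enqueue 1 → queue [5, 6, 4, 11, 12, 3, 13, 1]
Visit 5; enqueue 17, 2 → queue [6, 4, 11, 12, 3, 13, 1, 17, 2]
Visit 6 → queue [4, 11, 12, 3, 13, 1, 17, 2]
Visit 4 → queue [11, 12, 3, 13, 1, 17, 2]
Visit 11 → queue [12, 3, 13, 1, 17, 2]
Visit 12; enqueue 14 → queue [3, 13, 1, 17, 2, 14]
Visit 3 → queue [13, 1, 17, 2, 14]
Visit 13 → queue [1, 17, 2, 14]
Visit 1 → queue [17, 2, 14]
Visit 17 → queue [2, 14]
Visit 2 → queue [14]
Visit 14 → queue []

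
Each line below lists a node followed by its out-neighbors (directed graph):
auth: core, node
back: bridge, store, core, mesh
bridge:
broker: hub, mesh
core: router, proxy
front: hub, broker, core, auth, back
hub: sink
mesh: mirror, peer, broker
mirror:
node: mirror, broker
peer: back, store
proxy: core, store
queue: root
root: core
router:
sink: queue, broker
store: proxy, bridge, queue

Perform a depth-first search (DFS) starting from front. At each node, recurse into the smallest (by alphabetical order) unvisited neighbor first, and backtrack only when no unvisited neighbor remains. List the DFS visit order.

Visit front
front → auth
auth → core
core → proxy
proxy → store
store → bridge
store → queue
queue → root
core → router
auth → node
node → broker
broker → hub
hub → sink
broker → mesh
mesh → mirror
mesh → peer
peer → back

front → auth → core → proxy → store → bridge → queue → root → router → node → broker → hub → sink → mesh → mirror → peer → back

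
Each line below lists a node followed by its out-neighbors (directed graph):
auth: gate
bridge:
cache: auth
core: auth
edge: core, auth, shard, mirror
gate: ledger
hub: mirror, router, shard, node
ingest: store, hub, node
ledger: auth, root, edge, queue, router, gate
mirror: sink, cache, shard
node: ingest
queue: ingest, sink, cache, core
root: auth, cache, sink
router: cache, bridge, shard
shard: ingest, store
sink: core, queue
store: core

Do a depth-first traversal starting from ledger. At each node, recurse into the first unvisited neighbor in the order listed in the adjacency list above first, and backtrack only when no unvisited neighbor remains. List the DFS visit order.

ledger → auth → gate → root → cache → sink → core → queue → ingest → store → hub → mirror → shard → router → bridge → node → edge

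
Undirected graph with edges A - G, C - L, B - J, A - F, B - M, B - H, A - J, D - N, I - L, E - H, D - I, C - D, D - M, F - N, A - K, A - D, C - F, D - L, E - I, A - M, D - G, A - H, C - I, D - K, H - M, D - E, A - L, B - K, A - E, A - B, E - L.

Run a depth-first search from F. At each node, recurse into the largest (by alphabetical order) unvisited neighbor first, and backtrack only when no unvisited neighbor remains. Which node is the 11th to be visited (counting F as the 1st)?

Visit F
F → N
N → D
D → M
M → H
H → E
E → L
L → I
I → C
L → A
A → K
K → B
B → J
A → G

Visit order: F, N, D, M, H, E, L, I, C, A, K, B, J, G

K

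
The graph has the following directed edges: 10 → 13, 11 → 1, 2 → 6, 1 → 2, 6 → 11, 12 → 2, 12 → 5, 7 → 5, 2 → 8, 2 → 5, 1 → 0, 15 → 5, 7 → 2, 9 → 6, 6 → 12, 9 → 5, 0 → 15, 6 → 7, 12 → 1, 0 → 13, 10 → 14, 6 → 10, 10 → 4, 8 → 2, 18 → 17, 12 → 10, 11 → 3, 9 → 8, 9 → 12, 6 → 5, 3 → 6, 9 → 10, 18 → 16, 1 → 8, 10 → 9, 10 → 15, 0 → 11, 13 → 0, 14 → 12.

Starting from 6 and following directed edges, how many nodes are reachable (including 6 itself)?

BFS from 6 visits: 6, 12, 11, 10, 7, 5, 2, 1, 3, 15, 14, 13, 9, 4, 8, 0
Reachable nodes: 16 of 19 total.

16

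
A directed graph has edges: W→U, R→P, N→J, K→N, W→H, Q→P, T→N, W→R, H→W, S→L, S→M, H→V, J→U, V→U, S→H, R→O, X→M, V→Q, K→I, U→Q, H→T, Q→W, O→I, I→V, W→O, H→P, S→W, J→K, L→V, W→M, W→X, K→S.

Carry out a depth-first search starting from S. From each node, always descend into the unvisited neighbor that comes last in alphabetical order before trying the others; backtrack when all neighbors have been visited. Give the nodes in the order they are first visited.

S → W → X → M → U → Q → P → R → O → I → V → H → T → N → J → K → L

Visit S
S → W
W → X
X → M
W → U
U → Q
Q → P
W → R
R → O
O → I
I → V
W → H
H → T
T → N
N → J
J → K
S → L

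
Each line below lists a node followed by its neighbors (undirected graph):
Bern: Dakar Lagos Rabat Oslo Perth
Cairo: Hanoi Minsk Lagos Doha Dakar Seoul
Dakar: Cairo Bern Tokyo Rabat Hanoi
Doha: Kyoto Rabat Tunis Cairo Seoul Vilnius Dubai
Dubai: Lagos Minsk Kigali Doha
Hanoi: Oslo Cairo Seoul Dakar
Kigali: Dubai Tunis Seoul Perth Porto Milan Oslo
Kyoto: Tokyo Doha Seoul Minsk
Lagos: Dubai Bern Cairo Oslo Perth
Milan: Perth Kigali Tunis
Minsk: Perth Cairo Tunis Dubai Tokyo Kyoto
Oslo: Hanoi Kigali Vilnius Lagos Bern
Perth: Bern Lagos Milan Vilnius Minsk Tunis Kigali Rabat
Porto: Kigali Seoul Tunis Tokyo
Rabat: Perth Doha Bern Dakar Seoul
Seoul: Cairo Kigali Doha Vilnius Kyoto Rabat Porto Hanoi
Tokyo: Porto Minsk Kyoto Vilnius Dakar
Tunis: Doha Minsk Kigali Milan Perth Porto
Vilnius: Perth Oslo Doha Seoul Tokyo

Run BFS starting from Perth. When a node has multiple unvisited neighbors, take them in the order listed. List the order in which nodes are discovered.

Visit Perth; enqueue Bern, Lagos, Milan, Vilnius, Minsk, Tunis, Kigali, Rabat → queue [Bern, Lagos, Milan, Vilnius, Minsk, Tunis, Kigali, Rabat]
Visit Bern; enqueue Dakar, Oslo → queue [Lagos, Milan, Vilnius, Minsk, Tunis, Kigali, Rabat, Dakar, Oslo]
Visit Lagos; enqueue Dubai, Cairo → queue [Milan, Vilnius, Minsk, Tunis, Kigali, Rabat, Dakar, Oslo, Dubai, Cairo]
Visit Milan → queue [Vilnius, Minsk, Tunis, Kigali, Rabat, Dakar, Oslo, Dubai, Cairo]
Visit Vilnius; enqueue Doha, Seoul, Tokyo → queue [Minsk, Tunis, Kigali, Rabat, Dakar, Oslo, Dubai, Cairo, Doha, Seoul, Tokyo]
Visit Minsk; enqueue Kyoto → queue [Tunis, Kigali, Rabat, Dakar, Oslo, Dubai, Cairo, Doha, Seoul, Tokyo, Kyoto]
Visit Tunis; enqueue Porto → queue [Kigali, Rabat, Dakar, Oslo, Dubai, Cairo, Doha, Seoul, Tokyo, Kyoto, Porto]
Visit Kigali → queue [Rabat, Dakar, Oslo, Dubai, Cairo, Doha, Seoul, Tokyo, Kyoto, Porto]
Visit Rabat → queue [Dakar, Oslo, Dubai, Cairo, Doha, Seoul, Tokyo, Kyoto, Porto]
Visit Dakar; enqueue Hanoi → queue [Oslo, Dubai, Cairo, Doha, Seoul, Tokyo, Kyoto, Porto, Hanoi]
Visit Oslo → queue [Dubai, Cairo, Doha, Seoul, Tokyo, Kyoto, Porto, Hanoi]
Visit Dubai → queue [Cairo, Doha, Seoul, Tokyo, Kyoto, Porto, Hanoi]
Visit Cairo → queue [Doha, Seoul, Tokyo, Kyoto, Porto, Hanoi]
Visit Doha → queue [Seoul, Tokyo, Kyoto, Porto, Hanoi]
Visit Seoul → queue [Tokyo, Kyoto, Porto, Hanoi]
Visit Tokyo → queue [Kyoto, Porto, Hanoi]
Visit Kyoto → queue [Porto, Hanoi]
Visit Porto → queue [Hanoi]
Visit Hanoi → queue []

Perth, Bern, Lagos, Milan, Vilnius, Minsk, Tunis, Kigali, Rabat, Dakar, Oslo, Dubai, Cairo, Doha, Seoul, Tokyo, Kyoto, Porto, Hanoi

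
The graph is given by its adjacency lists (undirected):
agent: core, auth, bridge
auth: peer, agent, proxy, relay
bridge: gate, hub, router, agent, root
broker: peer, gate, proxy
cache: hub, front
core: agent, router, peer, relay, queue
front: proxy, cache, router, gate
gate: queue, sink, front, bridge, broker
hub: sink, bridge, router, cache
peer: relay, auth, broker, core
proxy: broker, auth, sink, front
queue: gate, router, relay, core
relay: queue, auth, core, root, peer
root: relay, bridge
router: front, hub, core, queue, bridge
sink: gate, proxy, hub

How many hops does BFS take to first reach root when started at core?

Level 0: core
Level 1: agent, peer, queue, relay, router
Level 2: auth, bridge, broker, front, gate, hub, root
Level 3: cache, proxy, sink
root first appears at level 2.

2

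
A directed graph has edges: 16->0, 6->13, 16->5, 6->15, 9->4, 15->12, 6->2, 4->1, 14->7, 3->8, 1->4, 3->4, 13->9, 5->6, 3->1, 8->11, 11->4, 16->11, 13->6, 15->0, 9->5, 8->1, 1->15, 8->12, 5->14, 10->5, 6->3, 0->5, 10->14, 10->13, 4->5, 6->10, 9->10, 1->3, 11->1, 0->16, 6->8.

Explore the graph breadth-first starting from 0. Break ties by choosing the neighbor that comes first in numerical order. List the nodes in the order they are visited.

0 → 5 → 16 → 6 → 14 → 11 → 2 → 3 → 8 → 10 → 13 → 15 → 7 → 1 → 4 → 12 → 9

Visit 0; enqueue 5, 16 → queue [5, 16]
Visit 5; enqueue 6, 14 → queue [16, 6, 14]
Visit 16; enqueue 11 → queue [6, 14, 11]
Visit 6; enqueue 2, 3, 8, 10, 13, 15 → queue [14, 11, 2, 3, 8, 10, 13, 15]
Visit 14; enqueue 7 → queue [11, 2, 3, 8, 10, 13, 15, 7]
Visit 11; enqueue 1, 4 → queue [2, 3, 8, 10, 13, 15, 7, 1, 4]
Visit 2 → queue [3, 8, 10, 13, 15, 7, 1, 4]
Visit 3 → queue [8, 10, 13, 15, 7, 1, 4]
Visit 8; enqueue 12 → queue [10, 13, 15, 7, 1, 4, 12]
Visit 10 → queue [13, 15, 7, 1, 4, 12]
Visit 13; enqueue 9 → queue [15, 7, 1, 4, 12, 9]
Visit 15 → queue [7, 1, 4, 12, 9]
Visit 7 → queue [1, 4, 12, 9]
Visit 1 → queue [4, 12, 9]
Visit 4 → queue [12, 9]
Visit 12 → queue [9]
Visit 9 → queue []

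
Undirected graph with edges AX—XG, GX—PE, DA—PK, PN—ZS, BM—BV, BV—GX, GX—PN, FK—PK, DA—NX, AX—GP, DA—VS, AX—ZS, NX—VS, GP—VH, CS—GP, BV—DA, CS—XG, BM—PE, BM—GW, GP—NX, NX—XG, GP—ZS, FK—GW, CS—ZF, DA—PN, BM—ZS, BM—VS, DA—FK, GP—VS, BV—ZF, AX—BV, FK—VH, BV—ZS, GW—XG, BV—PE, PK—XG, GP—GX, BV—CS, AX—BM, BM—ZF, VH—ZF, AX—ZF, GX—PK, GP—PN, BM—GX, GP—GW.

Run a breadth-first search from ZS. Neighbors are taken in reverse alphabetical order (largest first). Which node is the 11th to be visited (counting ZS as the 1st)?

NX

Visit ZS; enqueue PN, GP, BV, BM, AX → queue [PN, GP, BV, BM, AX]
Visit PN; enqueue GX, DA → queue [GP, BV, BM, AX, GX, DA]
Visit GP; enqueue VS, VH, NX, GW, CS → queue [BV, BM, AX, GX, DA, VS, VH, NX, GW, CS]
Visit BV; enqueue ZF, PE → queue [BM, AX, GX, DA, VS, VH, NX, GW, CS, ZF, PE]
Visit BM → queue [AX, GX, DA, VS, VH, NX, GW, CS, ZF, PE]
Visit AX; enqueue XG → queue [GX, DA, VS, VH, NX, GW, CS, ZF, PE, XG]
Visit GX; enqueue PK → queue [DA, VS, VH, NX, GW, CS, ZF, PE, XG, PK]
Visit DA; enqueue FK → queue [VS, VH, NX, GW, CS, ZF, PE, XG, PK, FK]
Visit VS → queue [VH, NX, GW, CS, ZF, PE, XG, PK, FK]
Visit VH → queue [NX, GW, CS, ZF, PE, XG, PK, FK]
Visit NX → queue [GW, CS, ZF, PE, XG, PK, FK]
Visit GW → queue [CS, ZF, PE, XG, PK, FK]
Visit CS → queue [ZF, PE, XG, PK, FK]
Visit ZF → queue [PE, XG, PK, FK]
Visit PE → queue [XG, PK, FK]
Visit XG → queue [PK, FK]
Visit PK → queue [FK]
Visit FK → queue []

Visit order: ZS, PN, GP, BV, BM, AX, GX, DA, VS, VH, NX, GW, CS, ZF, PE, XG, PK, FK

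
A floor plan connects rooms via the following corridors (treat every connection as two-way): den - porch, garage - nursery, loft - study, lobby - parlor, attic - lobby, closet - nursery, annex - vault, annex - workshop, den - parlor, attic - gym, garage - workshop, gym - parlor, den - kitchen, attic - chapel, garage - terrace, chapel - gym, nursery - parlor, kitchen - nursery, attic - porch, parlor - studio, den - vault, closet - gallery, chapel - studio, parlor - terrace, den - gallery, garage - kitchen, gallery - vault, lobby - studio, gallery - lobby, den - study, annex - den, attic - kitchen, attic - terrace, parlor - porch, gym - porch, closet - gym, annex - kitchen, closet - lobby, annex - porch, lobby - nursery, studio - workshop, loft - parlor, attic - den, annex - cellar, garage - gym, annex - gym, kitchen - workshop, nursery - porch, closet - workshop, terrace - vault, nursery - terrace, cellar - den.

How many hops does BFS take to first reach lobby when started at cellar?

3

Level 0: cellar
Level 1: annex, den
Level 2: attic, gallery, gym, kitchen, parlor, porch, study, vault, workshop
Level 3: chapel, closet, garage, lobby, loft, nursery, studio, terrace
lobby first appears at level 3.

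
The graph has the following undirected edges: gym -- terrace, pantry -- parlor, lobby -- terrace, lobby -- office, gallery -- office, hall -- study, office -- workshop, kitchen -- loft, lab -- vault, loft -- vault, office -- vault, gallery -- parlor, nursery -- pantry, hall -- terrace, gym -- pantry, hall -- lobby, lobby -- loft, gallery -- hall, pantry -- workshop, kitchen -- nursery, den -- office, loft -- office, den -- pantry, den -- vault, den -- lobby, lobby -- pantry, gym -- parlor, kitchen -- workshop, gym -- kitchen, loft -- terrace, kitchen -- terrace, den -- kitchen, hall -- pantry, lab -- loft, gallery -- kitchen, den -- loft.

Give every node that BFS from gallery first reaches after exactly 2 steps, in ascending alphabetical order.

den, gym, lobby, loft, nursery, pantry, study, terrace, vault, workshop

Level 0: gallery
Level 1: hall, kitchen, office, parlor
Level 2: den, gym, lobby, loft, nursery, pantry, study, terrace, vault, workshop
Level 3: lab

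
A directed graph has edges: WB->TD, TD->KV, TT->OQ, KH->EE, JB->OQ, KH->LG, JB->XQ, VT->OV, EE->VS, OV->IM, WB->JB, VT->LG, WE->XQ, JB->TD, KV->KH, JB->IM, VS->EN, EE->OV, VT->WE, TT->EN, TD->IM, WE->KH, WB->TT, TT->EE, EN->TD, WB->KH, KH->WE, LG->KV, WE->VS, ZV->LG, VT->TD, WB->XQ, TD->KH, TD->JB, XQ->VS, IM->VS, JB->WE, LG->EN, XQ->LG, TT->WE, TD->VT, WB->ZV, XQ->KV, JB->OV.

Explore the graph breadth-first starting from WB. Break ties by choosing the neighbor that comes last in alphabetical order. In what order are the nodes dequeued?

Visit WB; enqueue ZV, XQ, TT, TD, KH, JB → queue [ZV, XQ, TT, TD, KH, JB]
Visit ZV; enqueue LG → queue [XQ, TT, TD, KH, JB, LG]
Visit XQ; enqueue VS, KV → queue [TT, TD, KH, JB, LG, VS, KV]
Visit TT; enqueue WE, OQ, EN, EE → queue [TD, KH, JB, LG, VS, KV, WE, OQ, EN, EE]
Visit TD; enqueue VT, IM → queue [KH, JB, LG, VS, KV, WE, OQ, EN, EE, VT, IM]
Visit KH → queue [JB, LG, VS, KV, WE, OQ, EN, EE, VT, IM]
Visit JB; enqueue OV → queue [LG, VS, KV, WE, OQ, EN, EE, VT, IM, OV]
Visit LG → queue [VS, KV, WE, OQ, EN, EE, VT, IM, OV]
Visit VS → queue [KV, WE, OQ, EN, EE, VT, IM, OV]
Visit KV → queue [WE, OQ, EN, EE, VT, IM, OV]
Visit WE → queue [OQ, EN, EE, VT, IM, OV]
Visit OQ → queue [EN, EE, VT, IM, OV]
Visit EN → queue [EE, VT, IM, OV]
Visit EE → queue [VT, IM, OV]
Visit VT → queue [IM, OV]
Visit IM → queue [OV]
Visit OV → queue []

WB → ZV → XQ → TT → TD → KH → JB → LG → VS → KV → WE → OQ → EN → EE → VT → IM → OV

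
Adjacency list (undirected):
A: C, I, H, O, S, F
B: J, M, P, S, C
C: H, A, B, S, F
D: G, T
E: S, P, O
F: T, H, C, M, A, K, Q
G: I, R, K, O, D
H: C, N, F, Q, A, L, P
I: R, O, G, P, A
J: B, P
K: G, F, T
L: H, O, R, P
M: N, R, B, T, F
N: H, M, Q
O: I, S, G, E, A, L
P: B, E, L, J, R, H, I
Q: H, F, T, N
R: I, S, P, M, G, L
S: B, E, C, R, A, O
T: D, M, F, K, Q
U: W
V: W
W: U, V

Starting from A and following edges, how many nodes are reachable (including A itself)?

BFS from A visits: A, C, I, H, O, S, F, B, R, G, P, N, Q, L, E, T, M, K, J, D
Reachable nodes: 20 of 23 total.

20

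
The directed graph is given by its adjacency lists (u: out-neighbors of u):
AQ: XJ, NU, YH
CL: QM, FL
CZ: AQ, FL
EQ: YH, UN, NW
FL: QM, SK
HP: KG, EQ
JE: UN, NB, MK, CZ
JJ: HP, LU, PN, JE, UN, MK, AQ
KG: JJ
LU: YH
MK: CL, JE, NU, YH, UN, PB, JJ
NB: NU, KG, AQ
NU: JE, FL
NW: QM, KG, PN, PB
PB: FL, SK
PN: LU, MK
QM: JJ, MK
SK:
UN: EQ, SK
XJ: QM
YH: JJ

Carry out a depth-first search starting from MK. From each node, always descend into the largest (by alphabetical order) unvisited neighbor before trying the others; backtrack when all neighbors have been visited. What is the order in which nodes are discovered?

MK, YH, JJ, UN, SK, EQ, NW, QM, PN, LU, PB, FL, KG, JE, NB, NU, AQ, XJ, CZ, HP, CL

Visit MK
MK → YH
YH → JJ
JJ → UN
UN → SK
UN → EQ
EQ → NW
NW → QM
NW → PN
PN → LU
NW → PB
PB → FL
NW → KG
JJ → JE
JE → NB
NB → NU
NB → AQ
AQ → XJ
JE → CZ
JJ → HP
MK → CL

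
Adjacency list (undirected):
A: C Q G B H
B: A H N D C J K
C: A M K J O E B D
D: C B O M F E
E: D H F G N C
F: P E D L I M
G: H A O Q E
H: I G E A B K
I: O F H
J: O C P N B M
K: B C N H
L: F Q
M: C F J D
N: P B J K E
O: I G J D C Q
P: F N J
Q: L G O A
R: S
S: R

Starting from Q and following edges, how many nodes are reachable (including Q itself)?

17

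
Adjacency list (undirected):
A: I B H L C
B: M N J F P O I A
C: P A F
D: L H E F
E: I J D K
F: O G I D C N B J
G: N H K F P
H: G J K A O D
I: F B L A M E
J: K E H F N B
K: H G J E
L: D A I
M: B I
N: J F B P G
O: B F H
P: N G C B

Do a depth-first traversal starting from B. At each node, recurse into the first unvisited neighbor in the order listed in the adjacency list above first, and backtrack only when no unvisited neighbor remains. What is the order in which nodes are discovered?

B -> M -> I -> F -> O -> H -> G -> N -> J -> K -> E -> D -> L -> A -> C -> P

Visit B
B → M
M → I
I → F
F → O
O → H
H → G
G → N
N → J
J → K
K → E
E → D
D → L
L → A
A → C
C → P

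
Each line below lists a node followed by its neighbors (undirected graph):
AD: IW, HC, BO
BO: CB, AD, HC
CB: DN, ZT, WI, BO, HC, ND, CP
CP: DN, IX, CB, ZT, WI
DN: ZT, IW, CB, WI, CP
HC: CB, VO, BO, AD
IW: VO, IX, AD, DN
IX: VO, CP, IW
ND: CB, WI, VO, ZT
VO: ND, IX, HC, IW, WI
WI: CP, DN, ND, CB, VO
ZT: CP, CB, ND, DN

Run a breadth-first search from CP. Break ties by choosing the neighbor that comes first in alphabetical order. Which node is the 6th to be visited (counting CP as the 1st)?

ZT

Visit CP; enqueue CB, DN, IX, WI, ZT → queue [CB, DN, IX, WI, ZT]
Visit CB; enqueue BO, HC, ND → queue [DN, IX, WI, ZT, BO, HC, ND]
Visit DN; enqueue IW → queue [IX, WI, ZT, BO, HC, ND, IW]
Visit IX; enqueue VO → queue [WI, ZT, BO, HC, ND, IW, VO]
Visit WI → queue [ZT, BO, HC, ND, IW, VO]
Visit ZT → queue [BO, HC, ND, IW, VO]
Visit BO; enqueue AD → queue [HC, ND, IW, VO, AD]
Visit HC → queue [ND, IW, VO, AD]
Visit ND → queue [IW, VO, AD]
Visit IW → queue [VO, AD]
Visit VO → queue [AD]
Visit AD → queue []

Visit order: CP, CB, DN, IX, WI, ZT, BO, HC, ND, IW, VO, AD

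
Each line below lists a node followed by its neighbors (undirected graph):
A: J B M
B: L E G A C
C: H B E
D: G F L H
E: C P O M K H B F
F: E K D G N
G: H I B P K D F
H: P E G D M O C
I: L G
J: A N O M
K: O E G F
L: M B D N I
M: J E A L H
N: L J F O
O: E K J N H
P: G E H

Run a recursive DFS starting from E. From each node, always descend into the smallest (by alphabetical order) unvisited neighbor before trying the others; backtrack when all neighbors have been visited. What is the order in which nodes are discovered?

E B A J M H C D F G I L N O K P

Visit E
E → B
B → A
A → J
J → M
M → H
H → C
H → D
D → F
F → G
G → I
I → L
L → N
N → O
O → K
G → P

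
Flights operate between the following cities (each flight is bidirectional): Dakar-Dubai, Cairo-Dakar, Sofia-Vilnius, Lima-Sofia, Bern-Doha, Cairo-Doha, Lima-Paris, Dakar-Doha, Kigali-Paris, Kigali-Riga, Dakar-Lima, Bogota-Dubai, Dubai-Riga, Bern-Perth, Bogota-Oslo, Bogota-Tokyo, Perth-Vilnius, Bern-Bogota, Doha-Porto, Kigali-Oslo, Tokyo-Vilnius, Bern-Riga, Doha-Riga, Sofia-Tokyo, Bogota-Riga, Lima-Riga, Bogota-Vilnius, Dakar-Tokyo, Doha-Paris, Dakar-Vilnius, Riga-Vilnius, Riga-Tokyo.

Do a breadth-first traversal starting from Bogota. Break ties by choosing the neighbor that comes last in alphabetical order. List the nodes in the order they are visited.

Visit Bogota; enqueue Vilnius, Tokyo, Riga, Oslo, Dubai, Bern → queue [Vilnius, Tokyo, Riga, Oslo, Dubai, Bern]
Visit Vilnius; enqueue Sofia, Perth, Dakar → queue [Tokyo, Riga, Oslo, Dubai, Bern, Sofia, Perth, Dakar]
Visit Tokyo → queue [Riga, Oslo, Dubai, Bern, Sofia, Perth, Dakar]
Visit Riga; enqueue Lima, Kigali, Doha → queue [Oslo, Dubai, Bern, Sofia, Perth, Dakar, Lima, Kigali, Doha]
Visit Oslo → queue [Dubai, Bern, Sofia, Perth, Dakar, Lima, Kigali, Doha]
Visit Dubai → queue [Bern, Sofia, Perth, Dakar, Lima, Kigali, Doha]
Visit Bern → queue [Sofia, Perth, Dakar, Lima, Kigali, Doha]
Visit Sofia → queue [Perth, Dakar, Lima, Kigali, Doha]
Visit Perth → queue [Dakar, Lima, Kigali, Doha]
Visit Dakar; enqueue Cairo → queue [Lima, Kigali, Doha, Cairo]
Visit Lima; enqueue Paris → queue [Kigali, Doha, Cairo, Paris]
Visit Kigali → queue [Doha, Cairo, Paris]
Visit Doha; enqueue Porto → queue [Cairo, Paris, Porto]
Visit Cairo → queue [Paris, Porto]
Visit Paris → queue [Porto]
Visit Porto → queue []

Bogota Vilnius Tokyo Riga Oslo Dubai Bern Sofia Perth Dakar Lima Kigali Doha Cairo Paris Porto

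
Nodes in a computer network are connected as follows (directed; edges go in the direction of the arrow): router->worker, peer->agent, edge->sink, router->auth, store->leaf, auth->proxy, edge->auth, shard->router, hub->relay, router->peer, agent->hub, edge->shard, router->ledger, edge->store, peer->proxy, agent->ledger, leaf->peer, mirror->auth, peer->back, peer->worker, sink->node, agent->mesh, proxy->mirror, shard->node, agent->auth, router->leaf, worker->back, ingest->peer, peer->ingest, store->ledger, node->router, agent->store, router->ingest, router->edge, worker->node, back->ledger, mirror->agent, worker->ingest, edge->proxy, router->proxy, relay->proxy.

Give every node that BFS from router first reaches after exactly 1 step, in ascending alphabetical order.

auth, edge, ingest, leaf, ledger, peer, proxy, worker

Level 0: router
Level 1: auth, edge, ingest, leaf, ledger, peer, proxy, worker
Level 2: agent, back, mirror, node, shard, sink, store
Level 3: hub, mesh
Level 4: relay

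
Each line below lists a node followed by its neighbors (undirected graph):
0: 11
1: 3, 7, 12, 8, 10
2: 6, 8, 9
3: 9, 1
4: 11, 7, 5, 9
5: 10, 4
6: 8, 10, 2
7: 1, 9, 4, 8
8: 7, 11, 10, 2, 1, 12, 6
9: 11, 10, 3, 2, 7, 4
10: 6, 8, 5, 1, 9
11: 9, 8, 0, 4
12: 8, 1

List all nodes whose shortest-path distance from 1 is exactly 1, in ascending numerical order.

3, 7, 8, 10, 12

Level 0: 1
Level 1: 3, 7, 8, 10, 12
Level 2: 2, 4, 5, 6, 9, 11
Level 3: 0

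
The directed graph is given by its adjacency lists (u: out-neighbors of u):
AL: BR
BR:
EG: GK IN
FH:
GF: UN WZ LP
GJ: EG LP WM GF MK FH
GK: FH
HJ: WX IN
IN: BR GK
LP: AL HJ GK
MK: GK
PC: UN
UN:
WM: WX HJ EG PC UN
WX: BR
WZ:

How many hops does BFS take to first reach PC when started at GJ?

2

Level 0: GJ
Level 1: EG, FH, GF, LP, MK, WM
Level 2: AL, GK, HJ, IN, PC, UN, WX, WZ
Level 3: BR
PC first appears at level 2.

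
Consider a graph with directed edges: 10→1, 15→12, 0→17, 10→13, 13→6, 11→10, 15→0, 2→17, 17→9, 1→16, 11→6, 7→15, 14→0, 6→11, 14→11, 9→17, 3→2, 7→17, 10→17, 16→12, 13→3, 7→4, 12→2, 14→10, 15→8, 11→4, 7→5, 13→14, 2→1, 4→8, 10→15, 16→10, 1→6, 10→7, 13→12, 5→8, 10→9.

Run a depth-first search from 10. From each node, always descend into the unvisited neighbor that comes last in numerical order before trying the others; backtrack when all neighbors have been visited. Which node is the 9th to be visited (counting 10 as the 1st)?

6

Visit 10
10 → 17
17 → 9
10 → 15
15 → 12
12 → 2
2 → 1
1 → 16
1 → 6
6 → 11
11 → 4
4 → 8
15 → 0
10 → 13
13 → 14
13 → 3
10 → 7
7 → 5

Visit order: 10, 17, 9, 15, 12, 2, 1, 16, 6, 11, 4, 8, 0, 13, 14, 3, 7, 5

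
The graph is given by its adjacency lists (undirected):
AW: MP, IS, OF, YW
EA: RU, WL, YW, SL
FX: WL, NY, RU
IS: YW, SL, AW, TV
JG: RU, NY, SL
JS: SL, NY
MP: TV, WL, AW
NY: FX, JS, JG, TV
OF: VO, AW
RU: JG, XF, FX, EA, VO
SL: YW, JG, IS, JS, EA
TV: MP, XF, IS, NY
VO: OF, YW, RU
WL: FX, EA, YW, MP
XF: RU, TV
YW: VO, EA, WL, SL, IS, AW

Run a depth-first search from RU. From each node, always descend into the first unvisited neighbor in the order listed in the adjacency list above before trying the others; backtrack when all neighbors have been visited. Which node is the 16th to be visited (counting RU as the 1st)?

JS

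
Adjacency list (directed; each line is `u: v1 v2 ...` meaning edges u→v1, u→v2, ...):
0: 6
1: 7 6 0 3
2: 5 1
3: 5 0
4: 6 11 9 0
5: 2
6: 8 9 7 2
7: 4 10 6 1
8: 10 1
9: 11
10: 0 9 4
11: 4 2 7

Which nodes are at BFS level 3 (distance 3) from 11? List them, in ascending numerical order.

Level 0: 11
Level 1: 2, 4, 7
Level 2: 0, 1, 5, 6, 9, 10
Level 3: 3, 8

3, 8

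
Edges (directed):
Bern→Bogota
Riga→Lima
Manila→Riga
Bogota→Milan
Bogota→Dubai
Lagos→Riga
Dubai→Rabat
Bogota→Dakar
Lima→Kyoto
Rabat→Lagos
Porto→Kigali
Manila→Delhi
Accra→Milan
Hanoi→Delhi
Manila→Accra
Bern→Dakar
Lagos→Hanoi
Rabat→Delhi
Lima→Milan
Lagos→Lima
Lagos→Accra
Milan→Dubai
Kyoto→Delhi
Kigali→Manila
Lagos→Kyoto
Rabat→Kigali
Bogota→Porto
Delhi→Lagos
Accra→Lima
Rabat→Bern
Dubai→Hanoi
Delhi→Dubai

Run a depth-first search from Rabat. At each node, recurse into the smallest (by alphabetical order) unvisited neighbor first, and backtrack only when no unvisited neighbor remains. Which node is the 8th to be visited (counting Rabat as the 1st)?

Visit Rabat
Rabat → Bern
Bern → Bogota
Bogota → Dakar
Bogota → Dubai
Dubai → Hanoi
Hanoi → Delhi
Delhi → Lagos
Lagos → Accra
Accra → Lima
Lima → Kyoto
Lima → Milan
Lagos → Riga
Bogota → Porto
Porto → Kigali
Kigali → Manila

Visit order: Rabat, Bern, Bogota, Dakar, Dubai, Hanoi, Delhi, Lagos, Accra, Lima, Kyoto, Milan, Riga, Porto, Kigali, Manila

Lagos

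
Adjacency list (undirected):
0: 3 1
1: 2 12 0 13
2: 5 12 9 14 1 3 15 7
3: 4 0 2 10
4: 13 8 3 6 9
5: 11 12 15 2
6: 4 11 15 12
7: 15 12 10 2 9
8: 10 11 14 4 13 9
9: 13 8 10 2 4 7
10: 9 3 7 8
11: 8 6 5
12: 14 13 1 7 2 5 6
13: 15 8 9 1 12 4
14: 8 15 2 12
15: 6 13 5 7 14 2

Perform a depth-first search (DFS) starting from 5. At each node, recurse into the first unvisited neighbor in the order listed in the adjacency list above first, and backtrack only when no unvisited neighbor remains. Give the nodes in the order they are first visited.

Visit 5
5 → 11
11 → 8
8 → 10
10 → 9
9 → 13
13 → 15
15 → 6
6 → 4
4 → 3
3 → 0
0 → 1
1 → 2
2 → 12
12 → 14
12 → 7

5 11 8 10 9 13 15 6 4 3 0 1 2 12 14 7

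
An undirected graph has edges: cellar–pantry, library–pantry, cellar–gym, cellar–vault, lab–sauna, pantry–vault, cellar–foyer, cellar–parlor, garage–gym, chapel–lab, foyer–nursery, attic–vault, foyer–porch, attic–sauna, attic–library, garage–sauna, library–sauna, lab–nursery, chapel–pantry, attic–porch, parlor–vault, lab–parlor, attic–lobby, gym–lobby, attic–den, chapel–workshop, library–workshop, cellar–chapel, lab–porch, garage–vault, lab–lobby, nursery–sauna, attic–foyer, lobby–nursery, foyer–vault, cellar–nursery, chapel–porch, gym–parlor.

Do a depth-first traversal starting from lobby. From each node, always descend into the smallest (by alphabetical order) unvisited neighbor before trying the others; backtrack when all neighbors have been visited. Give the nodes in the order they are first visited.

Visit lobby
lobby → attic
attic → den
attic → foyer
foyer → cellar
cellar → chapel
chapel → lab
lab → nursery
nursery → sauna
sauna → garage
garage → gym
gym → parlor
parlor → vault
vault → pantry
pantry → library
library → workshop
lab → porch

lobby, attic, den, foyer, cellar, chapel, lab, nursery, sauna, garage, gym, parlor, vault, pantry, library, workshop, porch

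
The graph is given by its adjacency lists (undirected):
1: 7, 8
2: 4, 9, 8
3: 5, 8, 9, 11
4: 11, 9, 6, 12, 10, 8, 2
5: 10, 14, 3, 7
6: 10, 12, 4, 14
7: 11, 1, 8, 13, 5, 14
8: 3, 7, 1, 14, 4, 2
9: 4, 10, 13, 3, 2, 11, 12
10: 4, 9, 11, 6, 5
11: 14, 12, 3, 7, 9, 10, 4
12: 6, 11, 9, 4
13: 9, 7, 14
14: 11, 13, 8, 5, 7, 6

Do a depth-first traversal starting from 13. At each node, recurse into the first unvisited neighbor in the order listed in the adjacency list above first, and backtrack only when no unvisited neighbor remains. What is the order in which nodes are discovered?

13 -> 9 -> 4 -> 11 -> 14 -> 8 -> 3 -> 5 -> 10 -> 6 -> 12 -> 7 -> 1 -> 2

Visit 13
13 → 9
9 → 4
4 → 11
11 → 14
14 → 8
8 → 3
3 → 5
5 → 10
10 → 6
6 → 12
5 → 7
7 → 1
8 → 2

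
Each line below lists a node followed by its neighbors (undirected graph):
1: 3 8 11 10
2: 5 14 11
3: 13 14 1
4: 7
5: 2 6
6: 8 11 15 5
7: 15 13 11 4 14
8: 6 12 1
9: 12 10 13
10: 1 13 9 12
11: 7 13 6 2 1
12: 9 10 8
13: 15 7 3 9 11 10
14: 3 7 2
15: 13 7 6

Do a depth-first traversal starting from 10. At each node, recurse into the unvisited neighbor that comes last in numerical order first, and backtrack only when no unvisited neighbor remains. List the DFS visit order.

10, 13, 15, 7, 14, 3, 1, 11, 6, 8, 12, 9, 5, 2, 4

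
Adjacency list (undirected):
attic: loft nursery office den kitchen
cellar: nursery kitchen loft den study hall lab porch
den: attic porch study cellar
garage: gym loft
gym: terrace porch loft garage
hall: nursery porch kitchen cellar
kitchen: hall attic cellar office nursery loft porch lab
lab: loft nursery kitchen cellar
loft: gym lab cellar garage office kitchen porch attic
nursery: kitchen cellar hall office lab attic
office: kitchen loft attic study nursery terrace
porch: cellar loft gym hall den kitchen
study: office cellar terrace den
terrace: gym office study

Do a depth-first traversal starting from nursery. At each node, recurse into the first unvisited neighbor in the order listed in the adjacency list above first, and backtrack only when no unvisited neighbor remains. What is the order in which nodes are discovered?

Visit nursery
nursery → kitchen
kitchen → hall
hall → porch
porch → cellar
cellar → loft
loft → gym
gym → terrace
terrace → office
office → attic
attic → den
den → study
gym → garage
loft → lab

nursery, kitchen, hall, porch, cellar, loft, gym, terrace, office, attic, den, study, garage, lab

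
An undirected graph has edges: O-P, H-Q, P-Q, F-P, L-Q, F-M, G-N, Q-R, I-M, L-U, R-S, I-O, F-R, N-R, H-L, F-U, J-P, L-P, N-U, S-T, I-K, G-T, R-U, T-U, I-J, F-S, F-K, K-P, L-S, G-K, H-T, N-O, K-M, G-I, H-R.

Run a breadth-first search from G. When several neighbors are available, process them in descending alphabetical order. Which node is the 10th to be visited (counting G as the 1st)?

Visit G; enqueue T, N, K, I → queue [T, N, K, I]
Visit T; enqueue U, S, H → queue [N, K, I, U, S, H]
Visit N; enqueue R, O → queue [K, I, U, S, H, R, O]
Visit K; enqueue P, M, F → queue [I, U, S, H, R, O, P, M, F]
Visit I; enqueue J → queue [U, S, H, R, O, P, M, F, J]
Visit U; enqueue L → queue [S, H, R, O, P, M, F, J, L]
Visit S → queue [H, R, O, P, M, F, J, L]
Visit H; enqueue Q → queue [R, O, P, M, F, J, L, Q]
Visit R → queue [O, P, M, F, J, L, Q]
Visit O → queue [P, M, F, J, L, Q]
Visit P → queue [M, F, J, L, Q]
Visit M → queue [F, J, L, Q]
Visit F → queue [J, L, Q]
Visit J → queue [L, Q]
Visit L → queue [Q]
Visit Q → queue []

Visit order: G, T, N, K, I, U, S, H, R, O, P, M, F, J, L, Q

O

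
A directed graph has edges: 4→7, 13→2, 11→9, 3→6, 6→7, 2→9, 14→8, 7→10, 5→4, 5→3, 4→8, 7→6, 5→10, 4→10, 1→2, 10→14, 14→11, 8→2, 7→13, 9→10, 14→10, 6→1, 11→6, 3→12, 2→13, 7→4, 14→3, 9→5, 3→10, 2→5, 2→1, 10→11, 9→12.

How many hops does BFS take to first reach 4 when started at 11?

Level 0: 11
Level 1: 6, 9
Level 2: 1, 5, 7, 10, 12
Level 3: 2, 3, 4, 13, 14
Level 4: 8
4 first appears at level 3.

3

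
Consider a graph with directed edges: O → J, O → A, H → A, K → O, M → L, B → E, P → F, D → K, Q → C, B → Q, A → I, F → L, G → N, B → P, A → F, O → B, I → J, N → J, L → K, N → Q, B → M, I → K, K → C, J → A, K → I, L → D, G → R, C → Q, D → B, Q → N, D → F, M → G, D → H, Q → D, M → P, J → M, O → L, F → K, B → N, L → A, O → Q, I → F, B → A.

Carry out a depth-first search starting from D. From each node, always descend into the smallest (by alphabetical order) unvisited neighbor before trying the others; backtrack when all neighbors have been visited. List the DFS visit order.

Visit D
D → B
B → A
A → F
F → K
K → C
C → Q
Q → N
N → J
J → M
M → G
G → R
M → L
M → P
K → I
K → O
B → E
D → H

D B A F K C Q N J M G R L P I O E H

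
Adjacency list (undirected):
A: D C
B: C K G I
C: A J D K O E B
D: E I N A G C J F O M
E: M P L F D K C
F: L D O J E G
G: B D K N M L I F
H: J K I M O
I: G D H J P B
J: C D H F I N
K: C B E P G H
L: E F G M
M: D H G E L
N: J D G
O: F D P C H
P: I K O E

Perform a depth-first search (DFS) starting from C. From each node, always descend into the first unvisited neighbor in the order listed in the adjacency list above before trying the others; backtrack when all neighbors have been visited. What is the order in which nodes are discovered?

C A D E M H J F L G B K P I O N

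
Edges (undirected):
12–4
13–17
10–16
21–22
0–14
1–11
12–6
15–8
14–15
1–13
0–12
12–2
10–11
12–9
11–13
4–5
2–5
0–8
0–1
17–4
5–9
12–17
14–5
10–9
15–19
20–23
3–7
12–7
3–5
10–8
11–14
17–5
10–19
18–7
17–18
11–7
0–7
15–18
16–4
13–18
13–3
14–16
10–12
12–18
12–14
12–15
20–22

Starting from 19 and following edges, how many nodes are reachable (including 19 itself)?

BFS from 19 visits: 19, 10, 15, 8, 9, 11, 12, 16, 14, 18, 0, 5, 1, 7, 13, 2, 4, 6, 17, 3
Reachable nodes: 20 of 24 total.

20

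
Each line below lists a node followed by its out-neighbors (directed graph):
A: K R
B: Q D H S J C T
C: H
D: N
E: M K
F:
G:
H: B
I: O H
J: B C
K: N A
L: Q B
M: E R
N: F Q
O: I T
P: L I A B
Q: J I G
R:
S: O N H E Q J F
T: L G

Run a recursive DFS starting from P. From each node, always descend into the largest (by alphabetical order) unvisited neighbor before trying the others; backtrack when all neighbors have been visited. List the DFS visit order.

Visit P
P → L
L → Q
Q → J
J → C
C → H
H → B
B → T
T → G
B → S
S → O
O → I
S → N
N → F
S → E
E → M
M → R
E → K
K → A
B → D

P → L → Q → J → C → H → B → T → G → S → O → I → N → F → E → M → R → K → A → D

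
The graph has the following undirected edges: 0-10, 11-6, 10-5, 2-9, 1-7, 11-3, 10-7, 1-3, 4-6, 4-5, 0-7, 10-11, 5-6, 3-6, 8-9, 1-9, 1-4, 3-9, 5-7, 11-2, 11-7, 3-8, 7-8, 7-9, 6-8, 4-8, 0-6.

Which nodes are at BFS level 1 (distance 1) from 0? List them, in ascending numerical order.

6, 7, 10

Level 0: 0
Level 1: 6, 7, 10
Level 2: 1, 3, 4, 5, 8, 9, 11
Level 3: 2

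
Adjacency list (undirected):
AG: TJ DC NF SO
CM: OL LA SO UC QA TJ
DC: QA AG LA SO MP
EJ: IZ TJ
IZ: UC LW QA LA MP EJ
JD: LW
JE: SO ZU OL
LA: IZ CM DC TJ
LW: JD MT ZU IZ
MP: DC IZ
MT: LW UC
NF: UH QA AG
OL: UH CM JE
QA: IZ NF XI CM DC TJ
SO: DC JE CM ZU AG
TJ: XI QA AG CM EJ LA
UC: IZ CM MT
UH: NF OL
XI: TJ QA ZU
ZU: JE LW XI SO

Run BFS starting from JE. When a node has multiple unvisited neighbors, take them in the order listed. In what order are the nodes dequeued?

JE, SO, ZU, OL, DC, CM, AG, LW, XI, UH, QA, LA, MP, UC, TJ, NF, JD, MT, IZ, EJ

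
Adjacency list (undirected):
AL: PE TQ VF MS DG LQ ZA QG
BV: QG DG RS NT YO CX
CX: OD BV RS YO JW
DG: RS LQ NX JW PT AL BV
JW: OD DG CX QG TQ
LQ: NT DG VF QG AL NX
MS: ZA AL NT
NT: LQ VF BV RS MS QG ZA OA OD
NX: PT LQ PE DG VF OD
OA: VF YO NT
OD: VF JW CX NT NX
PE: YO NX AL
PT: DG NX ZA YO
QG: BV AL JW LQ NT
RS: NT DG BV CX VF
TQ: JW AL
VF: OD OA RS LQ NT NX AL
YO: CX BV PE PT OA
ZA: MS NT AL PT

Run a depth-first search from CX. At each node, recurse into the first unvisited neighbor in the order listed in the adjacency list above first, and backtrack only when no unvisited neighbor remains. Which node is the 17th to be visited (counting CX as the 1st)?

ZA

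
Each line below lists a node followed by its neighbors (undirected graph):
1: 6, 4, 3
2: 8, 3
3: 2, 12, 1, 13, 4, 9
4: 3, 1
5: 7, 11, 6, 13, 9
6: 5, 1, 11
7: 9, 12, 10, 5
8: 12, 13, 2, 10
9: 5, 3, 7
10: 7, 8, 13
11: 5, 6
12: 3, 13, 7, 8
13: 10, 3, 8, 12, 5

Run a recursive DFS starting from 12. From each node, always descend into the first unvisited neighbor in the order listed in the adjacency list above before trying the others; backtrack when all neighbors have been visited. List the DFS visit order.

Visit 12
12 → 3
3 → 2
2 → 8
8 → 13
13 → 10
10 → 7
7 → 9
9 → 5
5 → 11
11 → 6
6 → 1
1 → 4

12 → 3 → 2 → 8 → 13 → 10 → 7 → 9 → 5 → 11 → 6 → 1 → 4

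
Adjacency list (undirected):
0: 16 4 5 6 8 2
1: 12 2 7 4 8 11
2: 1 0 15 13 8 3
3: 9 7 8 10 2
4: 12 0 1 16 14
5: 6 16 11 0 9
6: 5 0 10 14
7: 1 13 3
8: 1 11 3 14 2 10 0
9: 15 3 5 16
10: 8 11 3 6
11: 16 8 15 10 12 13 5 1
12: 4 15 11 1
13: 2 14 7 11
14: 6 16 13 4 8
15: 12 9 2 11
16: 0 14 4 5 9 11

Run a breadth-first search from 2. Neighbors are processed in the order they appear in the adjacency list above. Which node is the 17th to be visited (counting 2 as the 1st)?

Visit 2; enqueue 1, 0, 15, 13, 8, 3 → queue [1, 0, 15, 13, 8, 3]
Visit 1; enqueue 12, 7, 4, 11 → queue [0, 15, 13, 8, 3, 12, 7, 4, 11]
Visit 0; enqueue 16, 5, 6 → queue [15, 13, 8, 3, 12, 7, 4, 11, 16, 5, 6]
Visit 15; enqueue 9 → queue [13, 8, 3, 12, 7, 4, 11, 16, 5, 6, 9]
Visit 13; enqueue 14 → queue [8, 3, 12, 7, 4, 11, 16, 5, 6, 9, 14]
Visit 8; enqueue 10 → queue [3, 12, 7, 4, 11, 16, 5, 6, 9, 14, 10]
Visit 3 → queue [12, 7, 4, 11, 16, 5, 6, 9, 14, 10]
Visit 12 → queue [7, 4, 11, 16, 5, 6, 9, 14, 10]
Visit 7 → queue [4, 11, 16, 5, 6, 9, 14, 10]
Visit 4 → queue [11, 16, 5, 6, 9, 14, 10]
Visit 11 → queue [16, 5, 6, 9, 14, 10]
Visit 16 → queue [5, 6, 9, 14, 10]
Visit 5 → queue [6, 9, 14, 10]
Visit 6 → queue [9, 14, 10]
Visit 9 → queue [14, 10]
Visit 14 → queue [10]
Visit 10 → queue []

Visit order: 2, 1, 0, 15, 13, 8, 3, 12, 7, 4, 11, 16, 5, 6, 9, 14, 10

10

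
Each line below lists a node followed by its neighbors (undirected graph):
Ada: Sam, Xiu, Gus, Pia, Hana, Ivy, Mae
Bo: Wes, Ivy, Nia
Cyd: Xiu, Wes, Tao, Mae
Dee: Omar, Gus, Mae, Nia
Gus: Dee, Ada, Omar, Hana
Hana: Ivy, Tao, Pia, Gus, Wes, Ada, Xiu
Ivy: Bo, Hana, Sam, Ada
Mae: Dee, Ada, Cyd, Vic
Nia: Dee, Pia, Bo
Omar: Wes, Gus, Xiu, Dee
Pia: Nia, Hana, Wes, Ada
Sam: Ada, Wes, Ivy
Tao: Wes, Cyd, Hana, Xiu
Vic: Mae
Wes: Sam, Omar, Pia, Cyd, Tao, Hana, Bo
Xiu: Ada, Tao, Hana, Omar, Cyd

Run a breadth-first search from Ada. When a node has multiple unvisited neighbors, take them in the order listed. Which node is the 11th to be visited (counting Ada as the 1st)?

Omar

Visit Ada; enqueue Sam, Xiu, Gus, Pia, Hana, Ivy, Mae → queue [Sam, Xiu, Gus, Pia, Hana, Ivy, Mae]
Visit Sam; enqueue Wes → queue [Xiu, Gus, Pia, Hana, Ivy, Mae, Wes]
Visit Xiu; enqueue Tao, Omar, Cyd → queue [Gus, Pia, Hana, Ivy, Mae, Wes, Tao, Omar, Cyd]
Visit Gus; enqueue Dee → queue [Pia, Hana, Ivy, Mae, Wes, Tao, Omar, Cyd, Dee]
Visit Pia; enqueue Nia → queue [Hana, Ivy, Mae, Wes, Tao, Omar, Cyd, Dee, Nia]
Visit Hana → queue [Ivy, Mae, Wes, Tao, Omar, Cyd, Dee, Nia]
Visit Ivy; enqueue Bo → queue [Mae, Wes, Tao, Omar, Cyd, Dee, Nia, Bo]
Visit Mae; enqueue Vic → queue [Wes, Tao, Omar, Cyd, Dee, Nia, Bo, Vic]
Visit Wes → queue [Tao, Omar, Cyd, Dee, Nia, Bo, Vic]
Visit Tao → queue [Omar, Cyd, Dee, Nia, Bo, Vic]
Visit Omar → queue [Cyd, Dee, Nia, Bo, Vic]
Visit Cyd → queue [Dee, Nia, Bo, Vic]
Visit Dee → queue [Nia, Bo, Vic]
Visit Nia → queue [Bo, Vic]
Visit Bo → queue [Vic]
Visit Vic → queue []

Visit order: Ada, Sam, Xiu, Gus, Pia, Hana, Ivy, Mae, Wes, Tao, Omar, Cyd, Dee, Nia, Bo, Vic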